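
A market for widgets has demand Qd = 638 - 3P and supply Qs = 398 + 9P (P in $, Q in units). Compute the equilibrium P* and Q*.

Equating demand and supply, 638 - 3P = 398 + 9P gives 12P = 240, so P* = 20.
From the demand curve, Q* = 638 - 3(20) = 578.

P* = 20, Q* = 578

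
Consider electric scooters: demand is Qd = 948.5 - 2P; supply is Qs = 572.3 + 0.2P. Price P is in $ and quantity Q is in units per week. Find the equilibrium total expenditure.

Set Qd = Qs: 948.5 - 2P = 572.3 + 0.2P, so 376.2 = 2.2P and P* = 171.
Substitute back: Q* = 948.5 - 2(171) = 606.5.
Total expenditure = P* × Q* = 171 × 606.5 = 103711.5.

Total expenditure = 103711.5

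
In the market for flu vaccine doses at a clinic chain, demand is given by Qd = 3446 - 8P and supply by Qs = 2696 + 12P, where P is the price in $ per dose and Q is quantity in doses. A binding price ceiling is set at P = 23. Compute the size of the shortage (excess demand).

With P fixed at 23, quantity demanded is 3262 and quantity supplied is 2972.
Shortage = Qd - Qs = 3262 - 2972 = 290.

Shortage = 290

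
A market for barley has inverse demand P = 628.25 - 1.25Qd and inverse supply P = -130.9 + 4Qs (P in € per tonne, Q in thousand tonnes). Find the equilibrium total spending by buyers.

Solving each curve for Q: Qd = 502.6 - 0.8P and Qs = 32.725 + 0.25P.
The market clears where 502.6 - 0.8P = 32.725 + 0.25P. Rearranging, 1.05P = 469.875, hence P* = 447.5.
Then Q* = 502.6 - 0.8(447.5) = 144.6.
Total spending by buyers = P* × Q* = 447.5 × 144.6 = 64708.5.

Total spending by buyers = 64708.5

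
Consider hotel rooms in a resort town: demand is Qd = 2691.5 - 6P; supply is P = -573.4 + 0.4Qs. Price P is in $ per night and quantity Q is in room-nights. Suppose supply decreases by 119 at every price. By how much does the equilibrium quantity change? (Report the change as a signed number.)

Inverting to quantity form: Qs = 1433.5 + 2.5P.
At equilibrium Qd = Qs, so 2691.5 - 6P = 1433.5 + 2.5P; collecting terms, 1258 = 8.5P and P* = 148.
Then Q* = 2691.5 - 6(148) = 1803.5.
After the shift, supply is Qs = 1314.5 + 2.5P.
The new intersection has 1377 = 8.5P, i.e. P = 162, Q = 1719.5.
ΔQ = 1719.5 - 1803.5 = -84.

ΔQ = -84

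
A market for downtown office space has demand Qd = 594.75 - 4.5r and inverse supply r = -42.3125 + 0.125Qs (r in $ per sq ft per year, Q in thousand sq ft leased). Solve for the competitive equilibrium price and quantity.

r* = 20.5, Q* = 502.5

Rewriting in direct form: Qs = 338.5 + 8r.
Set Qd = Qs: 594.75 - 4.5r = 338.5 + 8r, so 256.25 = 12.5r and r* = 20.5.
Substitute back: Q* = 594.75 - 4.5(20.5) = 502.5.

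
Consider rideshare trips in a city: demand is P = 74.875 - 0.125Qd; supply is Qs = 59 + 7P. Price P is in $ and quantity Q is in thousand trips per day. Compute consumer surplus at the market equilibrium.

Consumer surplus = 6045.0625

In direct form, Qd = 599 - 8P.
Equating demand and supply, 599 - 8P = 59 + 7P gives 15P = 540, so P* = 36.
Substitute back: Q* = 599 - 8(36) = 311.
Demand choke price (Qd = 0): P = 599/8 = 74.875. Consumer surplus = ½ × (74.875 - 36) × 311 = 6045.0625.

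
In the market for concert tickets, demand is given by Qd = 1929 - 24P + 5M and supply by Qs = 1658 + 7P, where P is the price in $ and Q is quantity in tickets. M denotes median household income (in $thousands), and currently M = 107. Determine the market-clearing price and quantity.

With M = 107, demand is Qd = 2464 - 24P.
Set Qd = Qs: 2464 - 24P = 1658 + 7P, so 806 = 31P and P* = 26.
Then Q* = 2464 - 24(26) = 1840.

P* = 26, Q* = 1840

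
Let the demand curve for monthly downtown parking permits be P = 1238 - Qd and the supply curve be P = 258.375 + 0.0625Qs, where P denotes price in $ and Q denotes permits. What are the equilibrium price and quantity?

P* = 316, Q* = 922

Rewriting in direct form: Qd = 1238 - P and Qs = -4134 + 16P.
Set Qd = Qs: 1238 - P = -4134 + 16P, so 5372 = 17P and P* = 316.
From the demand curve, Q* = 1238 - 316 = 922.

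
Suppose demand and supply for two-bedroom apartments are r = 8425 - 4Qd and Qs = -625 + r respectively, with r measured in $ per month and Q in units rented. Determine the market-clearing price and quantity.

Rewriting in direct form: Qd = 2106.25 - 0.25r.
At equilibrium Qd = Qs, so 2106.25 - 0.25r = -625 + r; collecting terms, 2731.25 = 1.25r and r* = 2185.
From the demand curve, Q* = 2106.25 - 0.25(2185) = 1560.

r* = 2185, Q* = 1560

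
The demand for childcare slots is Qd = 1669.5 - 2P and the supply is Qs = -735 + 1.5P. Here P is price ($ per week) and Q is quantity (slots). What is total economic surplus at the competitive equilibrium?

Total surplus = 50936.8125

The market clears where 1669.5 - 2P = -735 + 1.5P. Rearranging, 3.5P = 2404.5, hence P* = 687.
Substitute back: Q* = 1669.5 - 2(687) = 295.5.
Demand choke price = 834.75; supply choke price = 490. CS = ½(834.75 - 687)(295.5) = 21830.0625; PS = ½(687 - 490)(295.5) = 29106.75. Total surplus = 50936.8125.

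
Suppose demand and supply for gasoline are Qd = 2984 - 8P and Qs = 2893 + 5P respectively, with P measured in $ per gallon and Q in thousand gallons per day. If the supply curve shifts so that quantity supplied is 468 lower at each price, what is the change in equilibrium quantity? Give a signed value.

At equilibrium Qd = Qs, so 2984 - 8P = 2893 + 5P; collecting terms, 91 = 13P and P* = 7.
Plugging P* into demand: Q* = 2984 - 8(7) = 2928.
After the shift, supply is Qs = 2425 + 5P.
The new intersection has 559 = 13P, i.e. P = 43, Q = 2640.
ΔQ = 2640 - 2928 = -288.

ΔQ = -288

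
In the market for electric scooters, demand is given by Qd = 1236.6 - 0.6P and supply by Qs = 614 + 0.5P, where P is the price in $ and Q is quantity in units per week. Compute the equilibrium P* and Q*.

The market clears where 1236.6 - 0.6P = 614 + 0.5P. Rearranging, 1.1P = 622.6, hence P* = 566.
Plugging P* into demand: Q* = 1236.6 - 0.6(566) = 897.

P* = 566, Q* = 897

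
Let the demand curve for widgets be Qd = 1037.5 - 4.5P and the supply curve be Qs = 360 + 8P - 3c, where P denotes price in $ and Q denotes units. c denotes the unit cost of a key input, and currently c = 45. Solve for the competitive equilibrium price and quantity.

P* = 65, Q* = 745

With c = 45, supply is Qs = 225 + 8P.
Equating demand and supply, 1037.5 - 4.5P = 225 + 8P gives 12.5P = 812.5, so P* = 65.
Plugging P* into demand: Q* = 1037.5 - 4.5(65) = 745.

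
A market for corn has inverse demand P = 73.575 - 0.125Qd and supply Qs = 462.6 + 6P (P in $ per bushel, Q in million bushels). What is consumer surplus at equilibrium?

Solving each curve for Q: Qd = 588.6 - 8P.
Equating demand and supply, 588.6 - 8P = 462.6 + 6P gives 14P = 126, so P* = 9.
Plugging P* into demand: Q* = 588.6 - 8(9) = 516.6.
Demand choke price (Qd = 0): P = 588.6/8 = 73.575. Consumer surplus = ½ × (73.575 - 9) × 516.6 = 16679.7225.

Consumer surplus = 16679.7225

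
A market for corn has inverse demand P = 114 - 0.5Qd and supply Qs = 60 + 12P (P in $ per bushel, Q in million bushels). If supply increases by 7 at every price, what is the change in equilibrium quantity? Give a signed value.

ΔQ = 1

In direct form, Qd = 228 - 2P.
Equating demand and supply, 228 - 2P = 60 + 12P gives 14P = 168, so P* = 12.
Then Q* = 228 - 2(12) = 204.
After the shift, supply is Qs = 67 + 12P.
Re-solving, 14P = 161 gives P = 11.5 and Q = 205.
ΔQ = 205 - 204 = 1.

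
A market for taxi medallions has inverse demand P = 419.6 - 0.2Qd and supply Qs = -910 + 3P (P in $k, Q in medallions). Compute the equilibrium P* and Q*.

Solving each curve for Q: Qd = 2098 - 5P.
The market clears where 2098 - 5P = -910 + 3P. Rearranging, 8P = 3008, hence P* = 376.
Substitute back: Q* = 2098 - 5(376) = 218.

P* = 376, Q* = 218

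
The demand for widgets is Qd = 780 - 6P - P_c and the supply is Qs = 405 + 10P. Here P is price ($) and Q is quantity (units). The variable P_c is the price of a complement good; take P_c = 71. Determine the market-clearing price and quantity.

P* = 19, Q* = 595

With P_c = 71, demand is Qd = 709 - 6P.
Equating demand and supply, 709 - 6P = 405 + 10P gives 16P = 304, so P* = 19.
Substitute back: Q* = 709 - 6(19) = 595.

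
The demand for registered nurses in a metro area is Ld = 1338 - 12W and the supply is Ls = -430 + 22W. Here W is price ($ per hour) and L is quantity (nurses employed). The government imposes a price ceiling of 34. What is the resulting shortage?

Shortage = 612

With W fixed at 34, quantity demanded is 930 and quantity supplied is 318.
Shortage = Ld - Ls = 930 - 318 = 612.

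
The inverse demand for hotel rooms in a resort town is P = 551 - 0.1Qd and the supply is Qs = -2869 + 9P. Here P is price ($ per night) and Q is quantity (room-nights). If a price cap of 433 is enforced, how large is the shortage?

Solving each curve for Q: Qd = 5510 - 10P.
At P = 433: Qd = 1180 and Qs = 1028.
Shortage = Qd - Qs = 1180 - 1028 = 152.

Shortage = 152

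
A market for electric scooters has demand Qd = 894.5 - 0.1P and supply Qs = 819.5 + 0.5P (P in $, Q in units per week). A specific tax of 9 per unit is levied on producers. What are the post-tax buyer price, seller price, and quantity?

P_b = 132.5, P_s = 123.5, Q = 881.25

With a tax of 9 on producers, they supply based on the net price P_s = P_b - 9, so Qs = 815 + 0.5P_b.
Market clearing requires 894.5 - 0.1P_b = 815 + 0.5P_b; hence 79.5 = 0.6P_b and P_b = 132.5.
So P_s = 123.5 and the quantity traded is Q = 894.5 - 0.1(132.5) = 881.25.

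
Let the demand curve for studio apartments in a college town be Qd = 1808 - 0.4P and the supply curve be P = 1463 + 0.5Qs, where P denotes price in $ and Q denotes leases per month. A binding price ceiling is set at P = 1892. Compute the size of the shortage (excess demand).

Inverting to quantity form: Qs = -2926 + 2P.
With P fixed at 1892, quantity demanded is 1051.2 and quantity supplied is 858.
Shortage = Qd - Qs = 1051.2 - 858 = 193.2.

Shortage = 193.2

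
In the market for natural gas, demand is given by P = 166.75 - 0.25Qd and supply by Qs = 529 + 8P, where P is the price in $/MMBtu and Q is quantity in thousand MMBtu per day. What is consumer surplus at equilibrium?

Consumer surplus = 48205.125

Solving each curve for Q: Qd = 667 - 4P.
Equating demand and supply, 667 - 4P = 529 + 8P gives 12P = 138, so P* = 11.5.
Substitute back: Q* = 667 - 4(11.5) = 621.
Demand choke price (Qd = 0): P = 667/4 = 166.75. Consumer surplus = ½ × (166.75 - 11.5) × 621 = 48205.125.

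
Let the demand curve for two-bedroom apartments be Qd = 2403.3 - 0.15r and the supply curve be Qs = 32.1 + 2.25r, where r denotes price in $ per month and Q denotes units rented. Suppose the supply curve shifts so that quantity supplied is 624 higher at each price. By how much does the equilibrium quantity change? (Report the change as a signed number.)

ΔQ = 39

Equating demand and supply, 2403.3 - 0.15r = 32.1 + 2.25r gives 2.4r = 2371.2, so r* = 988.
Substitute back: Q* = 2403.3 - 0.15(988) = 2255.1.
After the shift, supply is Qs = 656.1 + 2.25r.
Re-solving, 2.4r = 1747.2 gives r = 728 and Q = 2294.1.
ΔQ = 2294.1 - 2255.1 = 39.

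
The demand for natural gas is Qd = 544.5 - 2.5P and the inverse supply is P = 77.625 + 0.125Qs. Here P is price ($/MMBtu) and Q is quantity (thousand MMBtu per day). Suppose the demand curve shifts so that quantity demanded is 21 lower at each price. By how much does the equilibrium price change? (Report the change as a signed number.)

Rewriting in direct form: Qs = -621 + 8P.
Equating demand and supply, 544.5 - 2.5P = -621 + 8P gives 10.5P = 1165.5, so P* = 111.
From the demand curve, Q* = 544.5 - 2.5(111) = 267.
After the shift, demand is Qd = 523.5 - 2.5P.
Re-solving, 10.5P = 1144.5 gives P = 109 and Q = 251.
ΔP = 109 - 111 = -2.

ΔP = -2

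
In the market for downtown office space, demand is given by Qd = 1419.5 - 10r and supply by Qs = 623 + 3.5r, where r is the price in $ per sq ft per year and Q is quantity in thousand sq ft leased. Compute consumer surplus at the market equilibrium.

At equilibrium Qd = Qs, so 1419.5 - 10r = 623 + 3.5r; collecting terms, 796.5 = 13.5r and r* = 59.
Plugging r* into demand: Q* = 1419.5 - 10(59) = 829.5.
Demand choke price (Qd = 0): r = 1419.5/10 = 141.95. Consumer surplus = ½ × (141.95 - 59) × 829.5 = 34403.5125.

Consumer surplus = 34403.5125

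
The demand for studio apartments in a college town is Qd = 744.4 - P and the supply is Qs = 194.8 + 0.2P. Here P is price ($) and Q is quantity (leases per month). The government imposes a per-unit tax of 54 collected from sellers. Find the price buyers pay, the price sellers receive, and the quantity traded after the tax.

With a tax of 54 on sellers, they supply based on the net price P_s = P_b - 54, so Qs = 184 + 0.2P_b.
Equate demand and the shifted supply: 744.4 - P_b = 184 + 0.2P_b, giving 1.2P_b = 560.4, so P_b = 467.
Then P_s = 467 - 54 = 413 and Q = 744.4 - 467 = 277.4.

P_b = 467, P_s = 413, Q = 277.4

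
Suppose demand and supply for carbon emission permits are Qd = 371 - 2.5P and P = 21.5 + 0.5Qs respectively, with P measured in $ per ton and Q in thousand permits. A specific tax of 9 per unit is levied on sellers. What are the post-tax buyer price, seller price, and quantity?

P_b = 96, P_s = 87, Q = 131

Inverting to quantity form: Qs = -43 + 2P.
The tax drives a wedge P_b - P_s = 9. Substituting P_s = P_b - 9 into supply: Qs = -61 + 2P_b.
Equate demand and the shifted supply: 371 - 2.5P_b = -61 + 2P_b, giving 4.5P_b = 432, so P_b = 96.
Then P_s = 96 - 9 = 87 and Q = 371 - 2.5(96) = 131.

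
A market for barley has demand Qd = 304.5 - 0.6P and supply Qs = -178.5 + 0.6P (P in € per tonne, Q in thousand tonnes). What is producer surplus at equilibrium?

The market clears where 304.5 - 0.6P = -178.5 + 0.6P. Rearranging, 1.2P = 483, hence P* = 402.5.
Plugging P* into demand: Q* = 304.5 - 0.6(402.5) = 63.
Supply choke price (Qs = 0): P = 297.5. Producer surplus = ½ × (402.5 - 297.5) × 63 = 3307.5.

Producer surplus = 3307.5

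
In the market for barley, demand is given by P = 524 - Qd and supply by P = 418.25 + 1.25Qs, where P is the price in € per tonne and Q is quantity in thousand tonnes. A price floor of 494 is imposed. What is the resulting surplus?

In direct form, Qd = 524 - P and Qs = -334.6 + 0.8P.
At P = 494: Qd = 30 and Qs = 60.6.
Surplus = Qs - Qd = 60.6 - 30 = 30.6.

Surplus = 30.6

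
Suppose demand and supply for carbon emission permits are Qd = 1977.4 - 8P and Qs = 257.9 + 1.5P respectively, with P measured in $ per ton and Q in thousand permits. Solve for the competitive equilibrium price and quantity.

Set Qd = Qs: 1977.4 - 8P = 257.9 + 1.5P, so 1719.5 = 9.5P and P* = 181.
Then Q* = 1977.4 - 8(181) = 529.4.

P* = 181, Q* = 529.4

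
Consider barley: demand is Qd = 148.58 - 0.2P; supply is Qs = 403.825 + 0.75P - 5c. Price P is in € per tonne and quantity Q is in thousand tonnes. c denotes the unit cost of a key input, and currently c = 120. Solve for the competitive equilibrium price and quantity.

With c = 120, supply is Qs = -196.175 + 0.75P.
The market clears where 148.58 - 0.2P = -196.175 + 0.75P. Rearranging, 0.95P = 344.755, hence P* = 362.9.
Substitute back: Q* = 148.58 - 0.2(362.9) = 76.

P* = 362.9, Q* = 76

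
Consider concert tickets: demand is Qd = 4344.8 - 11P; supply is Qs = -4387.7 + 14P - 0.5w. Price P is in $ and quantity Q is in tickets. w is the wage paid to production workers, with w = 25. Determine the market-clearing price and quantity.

With w = 25, supply is Qs = -4400.2 + 14P.
At equilibrium Qd = Qs, so 4344.8 - 11P = -4400.2 + 14P; collecting terms, 8745 = 25P and P* = 349.8.
Plugging P* into demand: Q* = 4344.8 - 11(349.8) = 497.

P* = 349.8, Q* = 497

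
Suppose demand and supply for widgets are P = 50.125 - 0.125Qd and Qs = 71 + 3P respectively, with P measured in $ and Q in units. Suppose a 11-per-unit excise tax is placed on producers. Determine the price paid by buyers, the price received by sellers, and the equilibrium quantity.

Rewriting in direct form: Qd = 401 - 8P.
Producers keep P_s = P_b - 11 per unit, so supply in terms of the buyer price is Qs = 38 + 3P_b.
Market clearing requires 401 - 8P_b = 38 + 3P_b; hence 363 = 11P_b and P_b = 33.
Then P_s = 33 - 11 = 22 and Q = 401 - 8(33) = 137.

P_b = 33, P_s = 22, Q = 137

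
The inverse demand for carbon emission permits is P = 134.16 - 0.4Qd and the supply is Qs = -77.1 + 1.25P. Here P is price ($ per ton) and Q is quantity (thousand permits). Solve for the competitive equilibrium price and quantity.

In direct form, Qd = 335.4 - 2.5P.
At equilibrium Qd = Qs, so 335.4 - 2.5P = -77.1 + 1.25P; collecting terms, 412.5 = 3.75P and P* = 110.
Substitute back: Q* = 335.4 - 2.5(110) = 60.4.

P* = 110, Q* = 60.4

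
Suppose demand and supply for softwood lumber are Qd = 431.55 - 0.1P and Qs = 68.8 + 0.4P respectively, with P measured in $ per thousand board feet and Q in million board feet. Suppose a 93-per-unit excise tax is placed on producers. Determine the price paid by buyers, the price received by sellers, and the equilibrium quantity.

P_b = 799.9, P_s = 706.9, Q = 351.56

The tax drives a wedge P_b - P_s = 93. Substituting P_s = P_b - 93 into supply: Qs = 31.6 + 0.4P_b.
Market clearing requires 431.55 - 0.1P_b = 31.6 + 0.4P_b; hence 399.95 = 0.5P_b and P_b = 799.9.
Then P_s = 799.9 - 93 = 706.9 and Q = 431.55 - 0.1(799.9) = 351.56.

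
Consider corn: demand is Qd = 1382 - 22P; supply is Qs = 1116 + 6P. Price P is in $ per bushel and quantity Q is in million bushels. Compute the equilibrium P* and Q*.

Equating demand and supply, 1382 - 22P = 1116 + 6P gives 28P = 266, so P* = 9.5.
Then Q* = 1382 - 22(9.5) = 1173.

P* = 9.5, Q* = 1173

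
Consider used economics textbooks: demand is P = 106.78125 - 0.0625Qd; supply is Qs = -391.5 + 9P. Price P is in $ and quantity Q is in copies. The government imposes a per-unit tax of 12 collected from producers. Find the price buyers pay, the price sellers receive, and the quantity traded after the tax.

P_b = 88.32, P_s = 76.32, Q = 295.38

Inverting to quantity form: Qd = 1708.5 - 16P.
Producers keep P_s = P_b - 12 per unit, so supply in terms of the buyer price is Qs = -499.5 + 9P_b.
Market clearing requires 1708.5 - 16P_b = -499.5 + 9P_b; hence 2208 = 25P_b and P_b = 88.32.
Then P_s = 88.32 - 12 = 76.32 and Q = 1708.5 - 16(88.32) = 295.38.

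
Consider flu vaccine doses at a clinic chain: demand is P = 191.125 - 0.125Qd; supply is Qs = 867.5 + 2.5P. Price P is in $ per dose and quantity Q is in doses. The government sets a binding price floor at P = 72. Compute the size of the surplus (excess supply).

Rewriting in direct form: Qd = 1529 - 8P.
At P = 72: Qd = 953 and Qs = 1047.5.
Surplus = Qs - Qd = 1047.5 - 953 = 94.5.

Surplus = 94.5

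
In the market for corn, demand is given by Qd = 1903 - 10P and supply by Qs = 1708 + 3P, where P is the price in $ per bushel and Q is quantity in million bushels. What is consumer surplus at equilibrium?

Consumer surplus = 153650.45

Set Qd = Qs: 1903 - 10P = 1708 + 3P, so 195 = 13P and P* = 15.
Then Q* = 1903 - 10(15) = 1753.
Demand choke price (Qd = 0): P = 1903/10 = 190.3. Consumer surplus = ½ × (190.3 - 15) × 1753 = 153650.45.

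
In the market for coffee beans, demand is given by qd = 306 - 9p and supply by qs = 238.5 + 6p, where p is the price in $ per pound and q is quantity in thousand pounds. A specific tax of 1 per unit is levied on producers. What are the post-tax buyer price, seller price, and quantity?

Producers keep p_s = p_b - 1 per unit, so supply in terms of the buyer price is qs = 232.5 + 6p_b.
Set qd = qs: 306 - 9p_b = 232.5 + 6p_b, so 73.5 = 15p_b and p_b = 4.9.
Then p_s = 4.9 - 1 = 3.9 and q = 306 - 9(4.9) = 261.9.

p_b = 4.9, p_s = 3.9, q = 261.9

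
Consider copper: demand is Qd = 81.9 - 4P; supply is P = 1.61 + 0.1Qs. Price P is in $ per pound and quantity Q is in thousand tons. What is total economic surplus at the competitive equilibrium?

Total surplus = 508.41175

Solving each curve for Q: Qs = -16.1 + 10P.
Equating demand and supply, 81.9 - 4P = -16.1 + 10P gives 14P = 98, so P* = 7.
From the demand curve, Q* = 81.9 - 4(7) = 53.9.
Demand choke price = 20.475; supply choke price = 1.61. CS = ½(20.475 - 7)(53.9) = 363.15125; PS = ½(7 - 1.61)(53.9) = 145.2605. Total surplus = 508.41175.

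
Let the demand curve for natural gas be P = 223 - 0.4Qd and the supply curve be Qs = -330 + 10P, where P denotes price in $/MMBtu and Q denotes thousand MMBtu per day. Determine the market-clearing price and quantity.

In direct form, Qd = 557.5 - 2.5P.
At equilibrium Qd = Qs, so 557.5 - 2.5P = -330 + 10P; collecting terms, 887.5 = 12.5P and P* = 71.
Substitute back: Q* = 557.5 - 2.5(71) = 380.

P* = 71, Q* = 380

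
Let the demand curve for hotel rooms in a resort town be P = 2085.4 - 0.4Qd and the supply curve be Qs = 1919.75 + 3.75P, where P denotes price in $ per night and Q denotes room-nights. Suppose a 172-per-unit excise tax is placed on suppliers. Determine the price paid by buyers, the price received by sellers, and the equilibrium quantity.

In direct form, Qd = 5213.5 - 2.5P.
Suppliers keep P_s = P_b - 172 per unit, so supply in terms of the buyer price is Qs = 1274.75 + 3.75P_b.
Market clearing requires 5213.5 - 2.5P_b = 1274.75 + 3.75P_b; hence 3938.75 = 6.25P_b and P_b = 630.2.
So P_s = 458.2 and the quantity traded is Q = 5213.5 - 2.5(630.2) = 3638.

P_b = 630.2, P_s = 458.2, Q = 3638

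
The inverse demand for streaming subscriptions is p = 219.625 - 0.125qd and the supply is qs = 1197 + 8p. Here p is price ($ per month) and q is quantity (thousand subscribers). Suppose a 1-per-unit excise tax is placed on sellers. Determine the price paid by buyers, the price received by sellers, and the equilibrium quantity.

p_b = 35.5, p_s = 34.5, q = 1473

In direct form, qd = 1757 - 8p.
Sellers keep p_s = p_b - 1 per unit, so supply in terms of the buyer price is qs = 1189 + 8p_b.
Market clearing requires 1757 - 8p_b = 1189 + 8p_b; hence 568 = 16p_b and p_b = 35.5.
Then p_s = 35.5 - 1 = 34.5 and q = 1757 - 8(35.5) = 1473.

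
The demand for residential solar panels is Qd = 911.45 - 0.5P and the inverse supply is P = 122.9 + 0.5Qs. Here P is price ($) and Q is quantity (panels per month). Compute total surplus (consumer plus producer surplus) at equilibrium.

Total surplus = 578000

Solving each curve for Q: Qs = -245.8 + 2P.
At equilibrium Qd = Qs, so 911.45 - 0.5P = -245.8 + 2P; collecting terms, 1157.25 = 2.5P and P* = 462.9.
From the demand curve, Q* = 911.45 - 0.5(462.9) = 680.
Demand choke price = 1822.9; supply choke price = 122.9. CS = ½(1822.9 - 462.9)(680) = 462400; PS = ½(462.9 - 122.9)(680) = 115600. Total surplus = 578000.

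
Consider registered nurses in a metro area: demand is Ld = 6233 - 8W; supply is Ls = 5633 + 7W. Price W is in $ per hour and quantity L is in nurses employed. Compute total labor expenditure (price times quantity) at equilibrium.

At equilibrium Ld = Ls, so 6233 - 8W = 5633 + 7W; collecting terms, 600 = 15W and W* = 40.
Substitute back: L* = 6233 - 8(40) = 5913.
Total labor expenditure = W* × L* = 40 × 5913 = 236520.

Total labor expenditure = 236520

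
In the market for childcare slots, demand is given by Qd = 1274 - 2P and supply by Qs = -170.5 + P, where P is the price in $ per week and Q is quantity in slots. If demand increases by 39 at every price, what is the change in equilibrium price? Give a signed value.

At equilibrium Qd = Qs, so 1274 - 2P = -170.5 + P; collecting terms, 1444.5 = 3P and P* = 481.5.
Then Q* = 1274 - 2(481.5) = 311.
After the shift, demand is Qd = 1313 - 2P.
Re-solving, 3P = 1483.5 gives P = 494.5 and Q = 324.
ΔP = 494.5 - 481.5 = 13.

ΔP = 13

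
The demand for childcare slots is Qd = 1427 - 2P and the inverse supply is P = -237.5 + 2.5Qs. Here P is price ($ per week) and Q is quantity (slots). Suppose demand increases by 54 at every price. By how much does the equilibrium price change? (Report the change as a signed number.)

ΔP = 22.5

Inverting to quantity form: Qs = 95 + 0.4P.
Equating demand and supply, 1427 - 2P = 95 + 0.4P gives 2.4P = 1332, so P* = 555.
Substitute back: Q* = 1427 - 2(555) = 317.
After the shift, demand is Qd = 1481 - 2P.
The new intersection has 1386 = 2.4P, i.e. P = 577.5, Q = 326.
ΔP = 577.5 - 555 = 22.5.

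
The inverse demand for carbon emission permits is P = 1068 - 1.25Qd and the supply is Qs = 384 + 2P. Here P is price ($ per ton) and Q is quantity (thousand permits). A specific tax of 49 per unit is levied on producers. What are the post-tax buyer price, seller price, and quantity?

P_b = 203, P_s = 154, Q = 692

Inverting to quantity form: Qd = 854.4 - 0.8P.
Producers keep P_s = P_b - 49 per unit, so supply in terms of the buyer price is Qs = 286 + 2P_b.
Equate demand and the shifted supply: 854.4 - 0.8P_b = 286 + 2P_b, giving 2.8P_b = 568.4, so P_b = 203.
Then P_s = 203 - 49 = 154 and Q = 854.4 - 0.8(203) = 692.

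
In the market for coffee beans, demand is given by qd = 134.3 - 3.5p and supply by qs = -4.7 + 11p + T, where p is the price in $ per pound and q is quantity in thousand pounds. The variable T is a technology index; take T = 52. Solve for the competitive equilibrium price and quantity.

With T = 52, supply is qs = 47.3 + 11p.
At equilibrium qd = qs, so 134.3 - 3.5p = 47.3 + 11p; collecting terms, 87 = 14.5p and p* = 6.
From the demand curve, q* = 134.3 - 3.5(6) = 113.3.

p* = 6, q* = 113.3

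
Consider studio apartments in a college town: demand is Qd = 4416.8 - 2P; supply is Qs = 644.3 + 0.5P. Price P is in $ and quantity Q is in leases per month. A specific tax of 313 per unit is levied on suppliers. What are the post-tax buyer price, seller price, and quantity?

P_b = 1571.6, P_s = 1258.6, Q = 1273.6

With a tax of 313 on suppliers, they supply based on the net price P_s = P_b - 313, so Qs = 487.8 + 0.5P_b.
Equate demand and the shifted supply: 4416.8 - 2P_b = 487.8 + 0.5P_b, giving 2.5P_b = 3929, so P_b = 1571.6.
So P_s = 1258.6 and the quantity traded is Q = 4416.8 - 2(1571.6) = 1273.6.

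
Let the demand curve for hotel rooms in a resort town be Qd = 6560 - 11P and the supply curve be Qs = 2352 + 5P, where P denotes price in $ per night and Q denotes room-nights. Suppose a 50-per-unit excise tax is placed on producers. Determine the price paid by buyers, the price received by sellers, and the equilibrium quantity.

P_b = 278.625, P_s = 228.625, Q = 3495.125

With a tax of 50 on producers, they supply based on the net price P_s = P_b - 50, so Qs = 2102 + 5P_b.
Market clearing requires 6560 - 11P_b = 2102 + 5P_b; hence 4458 = 16P_b and P_b = 278.625.
So P_s = 228.625 and the quantity traded is Q = 6560 - 11(278.625) = 3495.125.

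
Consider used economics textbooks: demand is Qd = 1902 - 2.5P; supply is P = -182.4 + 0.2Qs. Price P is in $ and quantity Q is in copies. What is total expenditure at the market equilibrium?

Inverting to quantity form: Qs = 912 + 5P.
Equating demand and supply, 1902 - 2.5P = 912 + 5P gives 7.5P = 990, so P* = 132.
Plugging P* into demand: Q* = 1902 - 2.5(132) = 1572.
Total expenditure = P* × Q* = 132 × 1572 = 207504.

Total expenditure = 207504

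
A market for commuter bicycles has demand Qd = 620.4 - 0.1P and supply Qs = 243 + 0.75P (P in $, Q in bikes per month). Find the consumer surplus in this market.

Consumer surplus = 1658880

Set Qd = Qs: 620.4 - 0.1P = 243 + 0.75P, so 377.4 = 0.85P and P* = 444.
Then Q* = 620.4 - 0.1(444) = 576.
Demand choke price (Qd = 0): P = 620.4/0.1 = 6204. Consumer surplus = ½ × (6204 - 444) × 576 = 1658880.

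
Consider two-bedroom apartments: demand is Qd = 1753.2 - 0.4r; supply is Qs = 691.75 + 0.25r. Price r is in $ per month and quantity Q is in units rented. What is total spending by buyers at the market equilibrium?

Total spending by buyers = 1796300

Equating demand and supply, 1753.2 - 0.4r = 691.75 + 0.25r gives 0.65r = 1061.45, so r* = 1633.
Then Q* = 1753.2 - 0.4(1633) = 1100.
Total spending by buyers = r* × Q* = 1633 × 1100 = 1796300.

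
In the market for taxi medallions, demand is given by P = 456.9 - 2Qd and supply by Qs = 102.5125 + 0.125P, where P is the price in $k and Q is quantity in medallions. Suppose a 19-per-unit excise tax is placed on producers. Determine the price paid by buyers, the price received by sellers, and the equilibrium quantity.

P_b = 205.3, P_s = 186.3, Q = 125.8

Solving each curve for Q: Qd = 228.45 - 0.5P.
The tax drives a wedge P_b - P_s = 19. Substituting P_s = P_b - 19 into supply: Qs = 100.1375 + 0.125P_b.
Set Qd = Qs: 228.45 - 0.5P_b = 100.1375 + 0.125P_b, so 128.3125 = 0.625P_b and P_b = 205.3.
Then P_s = 205.3 - 19 = 186.3 and Q = 228.45 - 0.5(205.3) = 125.8.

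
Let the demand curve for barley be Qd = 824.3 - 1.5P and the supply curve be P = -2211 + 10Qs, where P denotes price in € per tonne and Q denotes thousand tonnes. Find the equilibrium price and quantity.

In direct form, Qs = 221.1 + 0.1P.
Equating demand and supply, 824.3 - 1.5P = 221.1 + 0.1P gives 1.6P = 603.2, so P* = 377.
Plugging P* into demand: Q* = 824.3 - 1.5(377) = 258.8.

P* = 377, Q* = 258.8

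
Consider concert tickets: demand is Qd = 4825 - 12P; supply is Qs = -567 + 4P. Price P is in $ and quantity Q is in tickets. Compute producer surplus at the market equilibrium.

Producer surplus = 76245.125

Set Qd = Qs: 4825 - 12P = -567 + 4P, so 5392 = 16P and P* = 337.
Then Q* = 4825 - 12(337) = 781.
Supply choke price (Qs = 0): P = 141.75. Producer surplus = ½ × (337 - 141.75) × 781 = 76245.125.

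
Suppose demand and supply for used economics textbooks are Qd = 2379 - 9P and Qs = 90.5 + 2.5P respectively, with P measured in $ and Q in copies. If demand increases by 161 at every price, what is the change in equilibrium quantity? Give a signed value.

At equilibrium Qd = Qs, so 2379 - 9P = 90.5 + 2.5P; collecting terms, 2288.5 = 11.5P and P* = 199.
Plugging P* into demand: Q* = 2379 - 9(199) = 588.
After the shift, demand is Qd = 2540 - 9P.
The new intersection has 2449.5 = 11.5P, i.e. P = 213, Q = 623.
ΔQ = 623 - 588 = 35.

ΔQ = 35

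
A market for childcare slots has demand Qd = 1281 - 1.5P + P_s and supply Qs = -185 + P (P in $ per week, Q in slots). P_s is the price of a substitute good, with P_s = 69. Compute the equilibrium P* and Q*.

P* = 614, Q* = 429

With P_s = 69, demand is Qd = 1350 - 1.5P.
Set Qd = Qs: 1350 - 1.5P = -185 + P, so 1535 = 2.5P and P* = 614.
From the demand curve, Q* = 1350 - 1.5(614) = 429.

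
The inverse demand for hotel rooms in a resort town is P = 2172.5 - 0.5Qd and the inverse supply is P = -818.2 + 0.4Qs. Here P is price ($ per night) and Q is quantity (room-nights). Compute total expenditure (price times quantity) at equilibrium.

Total expenditure = 1698053

In direct form, Qd = 4345 - 2P and Qs = 2045.5 + 2.5P.
At equilibrium Qd = Qs, so 4345 - 2P = 2045.5 + 2.5P; collecting terms, 2299.5 = 4.5P and P* = 511.
Plugging P* into demand: Q* = 4345 - 2(511) = 3323.
Total expenditure = P* × Q* = 511 × 3323 = 1698053.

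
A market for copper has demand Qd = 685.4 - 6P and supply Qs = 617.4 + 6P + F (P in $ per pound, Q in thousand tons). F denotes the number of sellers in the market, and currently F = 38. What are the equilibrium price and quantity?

With F = 38, supply is Qs = 655.4 + 6P.
Set Qd = Qs: 685.4 - 6P = 655.4 + 6P, so 30 = 12P and P* = 2.5.
Substitute back: Q* = 685.4 - 6(2.5) = 670.4.

P* = 2.5, Q* = 670.4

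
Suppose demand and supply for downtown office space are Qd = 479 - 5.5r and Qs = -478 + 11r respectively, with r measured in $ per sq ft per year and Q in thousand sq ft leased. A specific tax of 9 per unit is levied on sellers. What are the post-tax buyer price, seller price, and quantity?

r_b = 64, r_s = 55, Q = 127

With a tax of 9 on sellers, they supply based on the net price r_s = r_b - 9, so Qs = -577 + 11r_b.
Market clearing requires 479 - 5.5r_b = -577 + 11r_b; hence 1056 = 16.5r_b and r_b = 64.
Then r_s = 64 - 9 = 55 and Q = 479 - 5.5(64) = 127.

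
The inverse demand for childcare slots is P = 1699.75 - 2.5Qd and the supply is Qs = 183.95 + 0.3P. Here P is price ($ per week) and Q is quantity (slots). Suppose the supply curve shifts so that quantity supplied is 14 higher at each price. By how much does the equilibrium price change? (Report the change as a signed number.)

ΔP = -20

Rewriting in direct form: Qd = 679.9 - 0.4P.
Set Qd = Qs: 679.9 - 0.4P = 183.95 + 0.3P, so 495.95 = 0.7P and P* = 708.5.
From the demand curve, Q* = 679.9 - 0.4(708.5) = 396.5.
After the shift, supply is Qs = 197.95 + 0.3P.
New equilibrium: 481.95 = 0.7P, so P = 688.5 and Q = 404.5.
ΔP = 688.5 - 708.5 = -20.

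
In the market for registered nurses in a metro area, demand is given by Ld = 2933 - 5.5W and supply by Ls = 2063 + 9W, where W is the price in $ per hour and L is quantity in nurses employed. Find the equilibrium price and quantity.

W* = 60, L* = 2603

Equating demand and supply, 2933 - 5.5W = 2063 + 9W gives 14.5W = 870, so W* = 60.
Then L* = 2933 - 5.5(60) = 2603.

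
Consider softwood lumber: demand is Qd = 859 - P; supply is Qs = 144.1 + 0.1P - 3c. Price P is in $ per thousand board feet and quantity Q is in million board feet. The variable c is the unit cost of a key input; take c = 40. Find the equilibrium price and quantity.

With c = 40, supply is Qs = 24.1 + 0.1P.
The market clears where 859 - P = 24.1 + 0.1P. Rearranging, 1.1P = 834.9, hence P* = 759.
Substitute back: Q* = 859 - 759 = 100.

P* = 759, Q* = 100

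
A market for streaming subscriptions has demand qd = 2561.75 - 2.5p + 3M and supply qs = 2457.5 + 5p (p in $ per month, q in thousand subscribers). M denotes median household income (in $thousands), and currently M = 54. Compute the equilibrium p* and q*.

p* = 35.5, q* = 2635

With M = 54, demand is qd = 2723.75 - 2.5p.
At equilibrium qd = qs, so 2723.75 - 2.5p = 2457.5 + 5p; collecting terms, 266.25 = 7.5p and p* = 35.5.
From the demand curve, q* = 2723.75 - 2.5(35.5) = 2635.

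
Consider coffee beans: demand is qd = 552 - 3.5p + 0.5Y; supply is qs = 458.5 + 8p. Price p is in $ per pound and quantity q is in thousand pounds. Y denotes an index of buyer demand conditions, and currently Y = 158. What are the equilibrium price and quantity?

With Y = 158, demand is qd = 631 - 3.5p.
At equilibrium qd = qs, so 631 - 3.5p = 458.5 + 8p; collecting terms, 172.5 = 11.5p and p* = 15.
From the demand curve, q* = 631 - 3.5(15) = 578.5.

p* = 15, q* = 578.5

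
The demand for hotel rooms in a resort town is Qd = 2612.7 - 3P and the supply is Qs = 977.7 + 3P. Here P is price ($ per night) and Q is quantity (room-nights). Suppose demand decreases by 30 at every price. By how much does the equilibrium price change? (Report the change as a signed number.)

Equating demand and supply, 2612.7 - 3P = 977.7 + 3P gives 6P = 1635, so P* = 272.5.
Plugging P* into demand: Q* = 2612.7 - 3(272.5) = 1795.2.
After the shift, demand is Qd = 2582.7 - 3P.
New equilibrium: 1605 = 6P, so P = 267.5 and Q = 1780.2.
ΔP = 267.5 - 272.5 = -5.

ΔP = -5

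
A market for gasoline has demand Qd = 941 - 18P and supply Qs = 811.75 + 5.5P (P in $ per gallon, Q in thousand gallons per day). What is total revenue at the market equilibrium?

At equilibrium Qd = Qs, so 941 - 18P = 811.75 + 5.5P; collecting terms, 129.25 = 23.5P and P* = 5.5.
Substitute back: Q* = 941 - 18(5.5) = 842.
Total revenue = P* × Q* = 5.5 × 842 = 4631.

Total revenue = 4631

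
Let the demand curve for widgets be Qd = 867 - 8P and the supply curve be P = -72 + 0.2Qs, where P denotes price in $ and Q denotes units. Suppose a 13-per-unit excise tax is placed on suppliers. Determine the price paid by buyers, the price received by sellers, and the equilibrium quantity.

P_b = 44, P_s = 31, Q = 515

Rewriting in direct form: Qs = 360 + 5P.
Suppliers keep P_s = P_b - 13 per unit, so supply in terms of the buyer price is Qs = 295 + 5P_b.
Equate demand and the shifted supply: 867 - 8P_b = 295 + 5P_b, giving 13P_b = 572, so P_b = 44.
Then P_s = 44 - 13 = 31 and Q = 867 - 8(44) = 515.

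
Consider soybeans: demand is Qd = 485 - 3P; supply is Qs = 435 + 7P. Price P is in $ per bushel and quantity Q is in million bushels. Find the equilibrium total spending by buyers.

Total spending by buyers = 2350

The market clears where 485 - 3P = 435 + 7P. Rearranging, 10P = 50, hence P* = 5.
Substitute back: Q* = 485 - 3(5) = 470.
Total spending by buyers = P* × Q* = 5 × 470 = 2350.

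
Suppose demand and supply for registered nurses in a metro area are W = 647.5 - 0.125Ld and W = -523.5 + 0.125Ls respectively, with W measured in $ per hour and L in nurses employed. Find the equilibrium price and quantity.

In direct form, Ld = 5180 - 8W and Ls = 4188 + 8W.
Equating demand and supply, 5180 - 8W = 4188 + 8W gives 16W = 992, so W* = 62.
From the demand curve, L* = 5180 - 8(62) = 4684.

W* = 62, L* = 4684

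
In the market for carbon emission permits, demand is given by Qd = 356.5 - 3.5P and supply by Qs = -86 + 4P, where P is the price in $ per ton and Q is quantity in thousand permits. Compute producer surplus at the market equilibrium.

The market clears where 356.5 - 3.5P = -86 + 4P. Rearranging, 7.5P = 442.5, hence P* = 59.
Substitute back: Q* = 356.5 - 3.5(59) = 150.
Supply choke price (Qs = 0): P = 21.5. Producer surplus = ½ × (59 - 21.5) × 150 = 2812.5.

Producer surplus = 2812.5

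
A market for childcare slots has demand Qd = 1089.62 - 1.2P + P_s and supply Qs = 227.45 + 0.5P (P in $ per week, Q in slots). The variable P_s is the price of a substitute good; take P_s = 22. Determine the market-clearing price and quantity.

P* = 520.1, Q* = 487.5

With P_s = 22, demand is Qd = 1111.62 - 1.2P.
Equating demand and supply, 1111.62 - 1.2P = 227.45 + 0.5P gives 1.7P = 884.17, so P* = 520.1.
From the demand curve, Q* = 1111.62 - 1.2(520.1) = 487.5.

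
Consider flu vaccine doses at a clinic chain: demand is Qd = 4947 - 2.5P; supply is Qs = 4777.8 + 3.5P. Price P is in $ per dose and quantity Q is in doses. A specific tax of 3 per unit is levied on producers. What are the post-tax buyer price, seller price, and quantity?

P_b = 29.95, P_s = 26.95, Q = 4872.125

The tax drives a wedge P_b - P_s = 3. Substituting P_s = P_b - 3 into supply: Qs = 4767.3 + 3.5P_b.
Market clearing requires 4947 - 2.5P_b = 4767.3 + 3.5P_b; hence 179.7 = 6P_b and P_b = 29.95.
So P_s = 26.95 and the quantity traded is Q = 4947 - 2.5(29.95) = 4872.125.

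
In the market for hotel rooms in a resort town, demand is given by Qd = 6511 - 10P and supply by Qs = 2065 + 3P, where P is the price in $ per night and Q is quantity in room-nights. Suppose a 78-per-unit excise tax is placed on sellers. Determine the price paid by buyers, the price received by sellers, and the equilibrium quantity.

The tax drives a wedge P_b - P_s = 78. Substituting P_s = P_b - 78 into supply: Qs = 1831 + 3P_b.
Market clearing requires 6511 - 10P_b = 1831 + 3P_b; hence 4680 = 13P_b and P_b = 360.
Then P_s = 360 - 78 = 282 and Q = 6511 - 10(360) = 2911.

P_b = 360, P_s = 282, Q = 2911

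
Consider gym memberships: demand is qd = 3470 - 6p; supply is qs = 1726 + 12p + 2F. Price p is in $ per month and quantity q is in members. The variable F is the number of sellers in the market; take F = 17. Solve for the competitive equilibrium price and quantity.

p* = 95, q* = 2900

With F = 17, supply is qs = 1760 + 12p.
Set qd = qs: 3470 - 6p = 1760 + 12p, so 1710 = 18p and p* = 95.
Then q* = 3470 - 6(95) = 2900.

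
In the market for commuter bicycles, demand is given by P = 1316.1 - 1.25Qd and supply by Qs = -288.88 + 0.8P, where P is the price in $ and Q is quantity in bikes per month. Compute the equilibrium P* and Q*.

Solving each curve for Q: Qd = 1052.88 - 0.8P.
Equating demand and supply, 1052.88 - 0.8P = -288.88 + 0.8P gives 1.6P = 1341.76, so P* = 838.6.
From the demand curve, Q* = 1052.88 - 0.8(838.6) = 382.

P* = 838.6, Q* = 382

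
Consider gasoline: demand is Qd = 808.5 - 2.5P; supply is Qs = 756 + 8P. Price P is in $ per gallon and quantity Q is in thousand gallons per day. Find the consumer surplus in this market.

Consumer surplus = 126723.2

Equating demand and supply, 808.5 - 2.5P = 756 + 8P gives 10.5P = 52.5, so P* = 5.
From the demand curve, Q* = 808.5 - 2.5(5) = 796.
Demand choke price (Qd = 0): P = 808.5/2.5 = 323.4. Consumer surplus = ½ × (323.4 - 5) × 796 = 126723.2.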